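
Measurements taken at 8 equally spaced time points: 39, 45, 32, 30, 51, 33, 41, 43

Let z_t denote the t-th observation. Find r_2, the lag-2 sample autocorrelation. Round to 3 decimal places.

Mean z̄ = (39 + 45 + 32 + 30 + 51 + 33 + 41 + 43)/8 = 39.2500
Σ(z_t−z̄)(z_{t+2}−z̄) = (1.8125) + (-53.1875) + (-85.1875) + (57.8125) + (20.5625) + (-23.4375) = -81.6250
Denominator Σ(z_t−z̄)² = 365.5000
r_2 = -81.6250 / 365.5000 = -0.223

-0.223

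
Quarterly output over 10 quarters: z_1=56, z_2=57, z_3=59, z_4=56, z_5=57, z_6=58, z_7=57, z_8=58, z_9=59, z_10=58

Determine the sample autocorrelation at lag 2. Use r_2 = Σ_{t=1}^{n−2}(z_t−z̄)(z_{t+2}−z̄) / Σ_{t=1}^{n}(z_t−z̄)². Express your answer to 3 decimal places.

Mean z̄ = (56 + 57 + 59 + 56 + 57 + 58 + 57 + 58 + 59 + 58)/10 = 57.5000
Numerator Σ_{t=1}^{8}(z_t−z̄)(z_{t+2}−z̄) = -3.0000
Denominator Σ(z_t−z̄)² = 10.5000
r_2 = -3.0000 / 10.5000 = -0.286

-0.286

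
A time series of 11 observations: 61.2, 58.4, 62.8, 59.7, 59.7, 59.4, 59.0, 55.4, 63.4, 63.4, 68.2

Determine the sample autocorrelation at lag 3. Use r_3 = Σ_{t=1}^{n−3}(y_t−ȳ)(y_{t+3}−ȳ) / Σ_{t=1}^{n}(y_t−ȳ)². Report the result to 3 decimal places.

Mean ȳ = (61.2 + 58.4 + 62.8 + 59.7 + 59.7 + 59.4 + 59.0 + 55.4 + 63.4 + 63.4 + 68.2)/11 = 60.9636
Numerator Σ_{t=1}^{8}(y_t−ȳ)(y_{t+3}−ȳ) = -39.2731
Denominator Σ(y_t−ȳ)² = 114.6855
r_3 = -39.2731 / 114.6855 = -0.342

-0.342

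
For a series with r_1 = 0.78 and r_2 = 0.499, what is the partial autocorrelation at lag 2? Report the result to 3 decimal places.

φ_{22} = (r_2 − r_1²) / (1 − r_1²)
r_1² = (0.78)² = 0.6084
Numerator = 0.499 − 0.6084 = -0.1094; denominator = 1 − 0.6084 = 0.3916
φ_{22} = -0.1094 / 0.3916 = -0.279

-0.279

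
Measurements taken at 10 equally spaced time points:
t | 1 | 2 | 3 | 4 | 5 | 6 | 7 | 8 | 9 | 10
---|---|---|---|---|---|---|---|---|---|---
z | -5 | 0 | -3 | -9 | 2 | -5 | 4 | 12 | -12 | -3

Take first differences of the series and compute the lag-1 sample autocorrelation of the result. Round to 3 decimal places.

First differences Δz: 5, -3, -6, 11, -7, 9, 8, -24, 9
Mean of differences = 0.2222
Numerator Σ(Δz_t−Δz̄)(Δz_{t+1}−Δz̄) = -536.3827
Denominator Σ(Δz_t−Δz̄)² = 1041.5556
r_1(Δz) = -536.3827 / 1041.5556 = -0.515

-0.515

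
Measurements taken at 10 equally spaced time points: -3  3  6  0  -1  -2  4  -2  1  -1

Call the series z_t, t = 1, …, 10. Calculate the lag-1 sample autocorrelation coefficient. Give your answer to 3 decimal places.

Mean z̄ = (-3 + 3 + 6 + 0 − 1 − 2 + 4 − 2 + 1 − 1)/10 = 0.5000
Numerator Σ_{t=1}^{9}(z_t−z̄)(z_{t+1}−z̄) = -12.7500
Denominator Σ(z_t−z̄)² = 78.5000
r_1 = -12.7500 / 78.5000 = -0.162

-0.162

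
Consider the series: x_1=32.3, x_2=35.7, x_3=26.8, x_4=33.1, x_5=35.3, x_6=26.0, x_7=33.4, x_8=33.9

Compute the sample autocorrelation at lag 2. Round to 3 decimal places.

-0.292

Mean x̄ = (32.3 + 35.7 + 26.8 + 33.1 + 35.3 + 26.0 + 33.4 + 33.9)/8 = 32.0625
Deviations from mean: 0.2375, 3.6375, -5.2625, 1.0375, 3.2375, -6.0625, 1.3375, 1.8375
Σ(x_t−x̄)(x_{t+2}−x̄) = (-1.2498) + (3.7739) + (-17.0373) + (-6.2898) + (4.3302) + (-11.1398) = -27.6128
Denominator Σ(x_t−x̄)² = 94.4588
r_2 = -27.6128 / 94.4588 = -0.292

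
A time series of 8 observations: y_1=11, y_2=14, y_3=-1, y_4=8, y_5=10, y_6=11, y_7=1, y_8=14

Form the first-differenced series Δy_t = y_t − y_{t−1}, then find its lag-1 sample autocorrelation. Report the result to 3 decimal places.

First differences Δy: 3, -15, 9, 2, 1, -10, 13
Mean of differences = 0.4286
Numerator Σ(Δy_t−Δȳ)(Δy_{t+1}−Δȳ) = -294.6122
Denominator Σ(Δy_t−Δȳ)² = 587.7143
r_1(Δy) = -294.6122 / 587.7143 = -0.501

-0.501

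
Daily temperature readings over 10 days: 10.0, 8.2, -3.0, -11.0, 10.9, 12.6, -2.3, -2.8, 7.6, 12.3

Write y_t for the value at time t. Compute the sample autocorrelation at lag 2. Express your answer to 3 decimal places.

Mean ȳ = (10.0 + 8.2 − 3.0 − 11.0 + 10.9 + 12.6 − 2.3 − 2.8 + 7.6 + 12.3)/10 = 4.2500
Numerator Σ_{t=1}^{8}(y_t−ȳ)(y_{t+2}−ȳ) = -458.5950
Denominator Σ(y_t−ȳ)² = 616.3650
r_2 = -458.5950 / 616.3650 = -0.744

-0.744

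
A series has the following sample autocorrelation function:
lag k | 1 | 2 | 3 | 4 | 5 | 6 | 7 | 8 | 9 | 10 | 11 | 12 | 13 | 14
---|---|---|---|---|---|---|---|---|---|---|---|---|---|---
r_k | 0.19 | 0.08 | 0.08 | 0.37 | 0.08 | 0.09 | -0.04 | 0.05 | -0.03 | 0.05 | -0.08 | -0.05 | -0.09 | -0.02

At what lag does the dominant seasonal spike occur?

The largest autocorrelation is r_4 = 0.37; the remaining lags stay at or below 0.19.
The dominant spike at lag 4 indicates a seasonal period of 4.

4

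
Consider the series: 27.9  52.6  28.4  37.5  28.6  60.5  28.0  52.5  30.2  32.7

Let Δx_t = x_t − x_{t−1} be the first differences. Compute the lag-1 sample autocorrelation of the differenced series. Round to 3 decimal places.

First differences Δx: 24.7, -24.2, 9.1, -8.9, 31.9, -32.5, 24.5, -22.3, 2.5
Mean of differences = 0.5333
Numerator Σ(Δx_t−Δx̄)(Δx_{t+1}−Δx̄) = -3606.2978
Denominator Σ(Δx_t−Δx̄)² = 4532.8400
r_1(Δx) = -3606.2978 / 4532.8400 = -0.796

-0.796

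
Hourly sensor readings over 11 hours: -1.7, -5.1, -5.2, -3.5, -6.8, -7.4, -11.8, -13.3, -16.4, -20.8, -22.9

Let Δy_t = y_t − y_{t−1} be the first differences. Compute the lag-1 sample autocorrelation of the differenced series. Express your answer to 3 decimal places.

First differences Δy: -3.4, -0.1, 1.7, -3.3, -0.6, -4.4, -1.5, -3.1, -4.4, -2.1
Mean of differences = -2.1200
Numerator Σ(Δy_t−Δȳ)(Δy_{t+1}−Δȳ) = -4.4684
Denominator Σ(Δy_t−Δȳ)² = 35.7560
r_1(Δy) = -4.4684 / 35.7560 = -0.125

-0.125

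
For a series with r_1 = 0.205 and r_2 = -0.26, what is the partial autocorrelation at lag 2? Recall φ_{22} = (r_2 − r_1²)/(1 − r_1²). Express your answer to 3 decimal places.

φ_{22} = (r_2 − r_1²) / (1 − r_1²)
r_1² = (0.205)² = 0.042025
Numerator = -0.26 − 0.0420 = -0.3020; denominator = 1 − 0.0420 = 0.9580
φ_{22} = -0.3020 / 0.9580 = -0.315

-0.315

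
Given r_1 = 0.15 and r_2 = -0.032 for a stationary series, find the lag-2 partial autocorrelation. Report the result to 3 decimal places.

φ_{22} = (r_2 − r_1²) / (1 − r_1²)
r_1² = (0.15)² = 0.0225
Numerator = -0.032 − 0.0225 = -0.0545; denominator = 1 − 0.0225 = 0.9775
φ_{22} = -0.0545 / 0.9775 = -0.056

-0.056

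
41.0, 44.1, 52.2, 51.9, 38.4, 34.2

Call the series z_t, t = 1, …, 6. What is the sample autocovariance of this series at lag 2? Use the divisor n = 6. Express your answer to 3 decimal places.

Mean z̄ = (41.0 + 44.1 + 52.2 + 51.9 + 38.4 + 34.2)/6 = 43.6333
Σ_{t=1}^{4}(z_t−z̄)(z_{t+2}−z̄) = -141.5156
γ_2 = -141.5156 / 6 = -23.586

-23.586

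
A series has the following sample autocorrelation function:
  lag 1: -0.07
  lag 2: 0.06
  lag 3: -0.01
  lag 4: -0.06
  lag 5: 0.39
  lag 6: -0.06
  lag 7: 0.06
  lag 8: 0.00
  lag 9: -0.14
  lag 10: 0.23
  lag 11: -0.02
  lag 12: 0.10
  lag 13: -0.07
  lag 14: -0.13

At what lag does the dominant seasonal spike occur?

5

The largest autocorrelation is r_5 = 0.39, with a weaker echo at lag 10 (0.23); the remaining lags stay at or below 0.10.
The dominant spike at lag 5 indicates a seasonal period of 5.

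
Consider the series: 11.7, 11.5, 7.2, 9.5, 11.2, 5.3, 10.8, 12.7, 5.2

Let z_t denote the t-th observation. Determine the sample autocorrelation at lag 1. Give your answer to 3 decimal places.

Mean z̄ = (11.7 + 11.5 + 7.2 + 9.5 + 11.2 + 5.3 + 10.8 + 12.7 + 5.2)/9 = 9.4556
Numerator Σ_{t=1}^{8}(z_t−z̄)(z_{t+1}−z̄) = -22.3264
Denominator Σ(z_t−z̄)² = 65.0622
r_1 = -22.3264 / 65.0622 = -0.343

-0.343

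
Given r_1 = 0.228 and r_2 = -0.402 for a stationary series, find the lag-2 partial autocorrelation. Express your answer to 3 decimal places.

φ_{22} = (r_2 − r_1²) / (1 − r_1²)
r_1² = (0.228)² = 0.051984
Numerator = -0.402 − 0.0520 = -0.4540; denominator = 1 − 0.0520 = 0.9480
φ_{22} = -0.4540 / 0.9480 = -0.479

-0.479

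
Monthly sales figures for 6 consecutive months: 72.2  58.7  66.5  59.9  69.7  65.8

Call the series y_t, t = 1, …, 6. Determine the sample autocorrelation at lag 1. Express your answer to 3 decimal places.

-0.570

Mean ȳ = (72.2 + 58.7 + 66.5 + 59.9 + 69.7 + 65.8)/6 = 65.4667
Numerator Σ_{t=1}^{5}(y_t−ȳ)(y_{t+1}−ȳ) = -80.4611
Denominator Σ(y_t−ȳ)² = 141.2133
r_1 = -80.4611 / 141.2133 = -0.570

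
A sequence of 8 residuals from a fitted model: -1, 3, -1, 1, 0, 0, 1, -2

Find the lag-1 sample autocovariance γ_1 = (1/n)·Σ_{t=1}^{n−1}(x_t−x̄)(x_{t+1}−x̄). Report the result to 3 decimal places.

-1.189

Mean x̄ = (-1 + 3 − 1 + 1 + 0 + 0 + 1 − 2)/8 = 0.1250
Deviations: -1.1250, 2.8750, -1.1250, 0.8750, -0.1250, -0.1250, 0.8750, -2.1250
Σ_{t=1}^{7}(x_t−x̄)(x_{t+1}−x̄) = -9.5156
γ_1 = -9.5156 / 8 = -1.189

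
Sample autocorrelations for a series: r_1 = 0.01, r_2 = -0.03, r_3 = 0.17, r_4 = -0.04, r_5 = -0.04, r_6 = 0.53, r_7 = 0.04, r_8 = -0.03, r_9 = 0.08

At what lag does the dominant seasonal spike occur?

The largest autocorrelation is r_6 = 0.53; the remaining lags stay at or below 0.17.
The dominant spike at lag 6 indicates a seasonal period of 6.

6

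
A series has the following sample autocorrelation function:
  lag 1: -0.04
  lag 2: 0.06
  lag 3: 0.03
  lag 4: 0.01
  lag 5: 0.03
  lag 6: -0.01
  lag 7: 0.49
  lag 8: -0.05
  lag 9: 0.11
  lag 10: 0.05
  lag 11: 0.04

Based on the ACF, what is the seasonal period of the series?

The largest autocorrelation is r_7 = 0.49; the remaining lags stay at or below 0.11.
The dominant spike at lag 7 indicates a seasonal period of 7.

7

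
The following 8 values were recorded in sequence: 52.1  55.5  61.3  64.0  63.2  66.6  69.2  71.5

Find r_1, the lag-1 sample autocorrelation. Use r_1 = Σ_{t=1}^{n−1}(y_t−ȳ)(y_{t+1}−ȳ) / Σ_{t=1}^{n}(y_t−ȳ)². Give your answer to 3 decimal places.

Mean ȳ = (52.1 + 55.5 + 61.3 + 64.0 + 63.2 + 66.6 + 69.2 + 71.5)/8 = 62.9250
Deviations from mean: -10.8250, -7.4250, -1.6250, 1.0750, 0.2750, 3.6750, 6.2750, 8.5750
Σ(y_t−ȳ)(y_{t+1}−ȳ) = (80.3756) + (12.0656) + (-1.7469) + (0.2956) + (1.0106) + (23.0606) + (53.8081) = 168.8694
Denominator Σ(y_t−ȳ)² = 302.5950
r_1 = 168.8694 / 302.5950 = 0.558

0.558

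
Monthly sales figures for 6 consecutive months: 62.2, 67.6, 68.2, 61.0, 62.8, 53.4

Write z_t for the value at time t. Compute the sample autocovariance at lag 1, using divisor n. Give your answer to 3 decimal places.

Mean z̄ = (62.2 + 67.6 + 68.2 + 61.0 + 62.8 + 53.4)/6 = 62.5333
Σ_{t=1}^{5}(z_t−z̄)(z_{t+1}−z̄) = 15.4889
γ_1 = 15.4889 / 6 = 2.581

2.581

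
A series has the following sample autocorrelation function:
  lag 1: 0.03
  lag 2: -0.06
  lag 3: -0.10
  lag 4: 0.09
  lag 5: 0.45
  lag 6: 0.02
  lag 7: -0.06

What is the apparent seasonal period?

5

The largest autocorrelation is r_5 = 0.45; the remaining lags stay at or below 0.09.
The dominant spike at lag 5 indicates a seasonal period of 5.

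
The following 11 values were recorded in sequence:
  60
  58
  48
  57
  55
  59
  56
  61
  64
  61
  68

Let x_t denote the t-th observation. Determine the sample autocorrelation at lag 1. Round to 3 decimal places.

Mean x̄ = (60 + 58 + 48 + 57 + 55 + 59 + 56 + 61 + 64 + 61 + 68)/11 = 58.8182
Numerator Σ_{t=1}^{10}(x_t−x̄)(x_{t+1}−x̄) = 69.7851
Denominator Σ(x_t−x̄)² = 265.6364
r_1 = 69.7851 / 265.6364 = 0.263

0.263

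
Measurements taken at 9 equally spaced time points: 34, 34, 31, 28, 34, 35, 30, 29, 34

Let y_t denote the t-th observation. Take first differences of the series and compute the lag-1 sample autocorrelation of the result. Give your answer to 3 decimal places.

-0.075

First differences Δy: 0, -3, -3, 6, 1, -5, -1, 5
Mean of differences = 0.0000
Numerator Σ(Δy_t−Δȳ)(Δy_{t+1}−Δȳ) = -8.0000
Denominator Σ(Δy_t−Δȳ)² = 106.0000
r_1(Δy) = -8.0000 / 106.0000 = -0.075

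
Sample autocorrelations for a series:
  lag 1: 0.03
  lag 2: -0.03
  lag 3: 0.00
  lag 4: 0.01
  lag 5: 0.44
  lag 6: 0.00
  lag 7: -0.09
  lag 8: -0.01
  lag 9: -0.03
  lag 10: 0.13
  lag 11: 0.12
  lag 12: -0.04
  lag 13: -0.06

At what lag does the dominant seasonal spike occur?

5

The largest autocorrelation is r_5 = 0.44; the remaining lags stay at or below 0.13.
The dominant spike at lag 5 indicates a seasonal period of 5.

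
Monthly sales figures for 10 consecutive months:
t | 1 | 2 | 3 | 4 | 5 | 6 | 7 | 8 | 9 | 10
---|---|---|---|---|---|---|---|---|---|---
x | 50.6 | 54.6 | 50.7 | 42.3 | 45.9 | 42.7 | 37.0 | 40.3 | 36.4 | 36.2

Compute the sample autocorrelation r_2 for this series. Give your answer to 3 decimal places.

Mean x̄ = (50.6 + 54.6 + 50.7 + 42.3 + 45.9 + 42.7 + 37.0 + 40.3 + 36.4 + 36.2)/10 = 43.6700
Numerator Σ_{t=1}^{8}(x_t−x̄)(x_{t+2}−x̄) = 112.8092
Denominator Σ(x_t−x̄)² = 389.2010
r_2 = 112.8092 / 389.2010 = 0.290

0.290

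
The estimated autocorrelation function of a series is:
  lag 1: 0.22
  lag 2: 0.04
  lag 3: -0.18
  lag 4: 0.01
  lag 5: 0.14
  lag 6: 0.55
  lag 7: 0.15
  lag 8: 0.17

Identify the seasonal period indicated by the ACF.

The largest autocorrelation is r_6 = 0.55; the remaining lags stay at or below 0.22. The elevated value at lag 1 (0.22), dropping to 0.04 at lag 2, reflects decaying short-term dependence rather than seasonality.
The dominant spike at lag 6 indicates a seasonal period of 6.

6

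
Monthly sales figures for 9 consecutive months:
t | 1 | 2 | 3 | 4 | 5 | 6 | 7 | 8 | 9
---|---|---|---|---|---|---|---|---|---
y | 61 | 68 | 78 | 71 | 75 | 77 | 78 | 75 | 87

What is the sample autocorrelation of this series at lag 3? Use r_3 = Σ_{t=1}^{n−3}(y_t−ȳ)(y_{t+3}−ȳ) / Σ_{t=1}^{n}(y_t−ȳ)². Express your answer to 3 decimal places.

0.170

Mean ȳ = (61 + 68 + 78 + 71 + 75 + 77 + 78 + 75 + 87)/9 = 74.4444
Σ(y_t−ȳ)(y_{t+3}−ȳ) = (46.3086) + (-3.5802) + (9.0864) + (-12.2469) + (0.3086) + (32.0864) = 71.9630
Denominator Σ(y_t−ȳ)² = 424.2222
r_3 = 71.9630 / 424.2222 = 0.170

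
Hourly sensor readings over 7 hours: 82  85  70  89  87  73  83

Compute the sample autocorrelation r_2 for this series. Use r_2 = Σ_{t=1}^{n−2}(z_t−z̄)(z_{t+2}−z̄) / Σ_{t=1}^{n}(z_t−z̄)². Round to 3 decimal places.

-0.321

Mean z̄ = (82 + 85 + 70 + 89 + 87 + 73 + 83)/7 = 81.2857
Deviations from mean: 0.7143, 3.7143, -11.2857, 7.7143, 5.7143, -8.2857, 1.7143
Σ(z_t−z̄)(z_{t+2}−z̄) = (-8.0612) + (28.6531) + (-64.4898) + (-63.9184) + (9.7959) = -98.0204
Denominator Σ(z_t−z̄)² = 305.4286
r_2 = -98.0204 / 305.4286 = -0.321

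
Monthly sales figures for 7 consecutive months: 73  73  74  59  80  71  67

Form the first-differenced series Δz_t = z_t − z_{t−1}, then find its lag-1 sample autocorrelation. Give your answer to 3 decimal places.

First differences Δz: 0, 1, -15, 21, -9, -4
Mean of differences = -1.0000
Numerator Σ(Δz_t−Δz̄)(Δz_{t+1}−Δz̄) = -486.0000
Denominator Σ(Δz_t−Δz̄)² = 758.0000
r_1(Δz) = -486.0000 / 758.0000 = -0.641

-0.641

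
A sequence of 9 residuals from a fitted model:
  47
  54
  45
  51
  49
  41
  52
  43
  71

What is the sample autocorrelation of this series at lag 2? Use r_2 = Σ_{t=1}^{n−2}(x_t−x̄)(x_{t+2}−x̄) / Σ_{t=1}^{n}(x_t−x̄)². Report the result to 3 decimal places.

Mean x̄ = (47 + 54 + 45 + 51 + 49 + 41 + 52 + 43 + 71)/9 = 50.3333
Σ(x_t−x̄)(x_{t+2}−x̄) = (17.7778) + (2.4444) + (7.1111) + (-6.2222) + (-2.2222) + (68.4444) + (34.4444) = 121.7778
Denominator Σ(x_t−x̄)² = 626.0000
r_2 = 121.7778 / 626.0000 = 0.195

0.195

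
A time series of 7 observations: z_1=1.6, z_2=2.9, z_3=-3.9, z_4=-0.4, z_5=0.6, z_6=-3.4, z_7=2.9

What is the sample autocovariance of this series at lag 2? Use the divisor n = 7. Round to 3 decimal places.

Mean z̄ = (1.6 + 2.9 − 3.9 − 0.4 + 0.6 − 3.4 + 2.9)/7 = 0.0429
Σ_{t=1}^{5}(z_t−z̄)(z_{t+2}−z̄) = -6.4851
γ_2 = -6.4851 / 7 = -0.926

-0.926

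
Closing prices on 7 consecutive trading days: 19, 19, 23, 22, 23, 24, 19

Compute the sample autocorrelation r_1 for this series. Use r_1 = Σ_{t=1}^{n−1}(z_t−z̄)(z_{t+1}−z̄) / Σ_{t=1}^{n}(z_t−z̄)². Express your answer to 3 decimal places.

0.075

Mean z̄ = (19 + 19 + 23 + 22 + 23 + 24 + 19)/7 = 21.2857
Deviations from mean: -2.2857, -2.2857, 1.7143, 0.7143, 1.7143, 2.7143, -2.2857
Numerator Σ_{t=1}^{6}(z_t−z̄)(z_{t+1}−z̄) = 2.2041
Denominator Σ(z_t−z̄)² = 29.4286
r_1 = 2.2041 / 29.4286 = 0.075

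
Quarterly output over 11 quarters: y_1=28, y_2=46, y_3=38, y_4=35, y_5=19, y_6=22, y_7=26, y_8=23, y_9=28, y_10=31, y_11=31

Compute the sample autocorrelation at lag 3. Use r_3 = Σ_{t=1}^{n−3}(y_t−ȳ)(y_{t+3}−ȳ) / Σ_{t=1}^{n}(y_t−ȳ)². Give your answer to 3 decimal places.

-0.323

Mean ȳ = (28 + 46 + 38 + 35 + 19 + 22 + 26 + 23 + 28 + 31 + 31)/11 = 29.7273
Numerator Σ_{t=1}^{8}(y_t−ȳ)(y_{t+3}−ȳ) = -195.0413
Denominator Σ(y_t−ȳ)² = 604.1818
r_3 = -195.0413 / 604.1818 = -0.323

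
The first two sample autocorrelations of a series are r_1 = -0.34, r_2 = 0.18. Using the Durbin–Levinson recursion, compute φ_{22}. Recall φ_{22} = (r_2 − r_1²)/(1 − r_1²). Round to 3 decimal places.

φ_{22} = (r_2 − r_1²) / (1 − r_1²)
r_1² = (-0.34)² = 0.1156
Numerator = 0.18 − 0.1156 = 0.0644; denominator = 1 − 0.1156 = 0.8844
φ_{22} = 0.0644 / 0.8844 = 0.073

0.073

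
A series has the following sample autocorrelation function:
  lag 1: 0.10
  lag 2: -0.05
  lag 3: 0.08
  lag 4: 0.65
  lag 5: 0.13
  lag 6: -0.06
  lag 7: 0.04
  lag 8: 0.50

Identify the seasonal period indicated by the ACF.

The largest autocorrelation is r_4 = 0.65, with a weaker echo at lag 8 (0.50); the remaining lags stay at or below 0.13.
The dominant spike at lag 4 indicates a seasonal period of 4.

4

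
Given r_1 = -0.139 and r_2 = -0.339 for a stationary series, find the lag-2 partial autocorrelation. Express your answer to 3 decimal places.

φ_{22} = (r_2 − r_1²) / (1 − r_1²)
r_1² = (-0.139)² = 0.019321
Numerator = -0.339 − 0.0193 = -0.3583; denominator = 1 − 0.0193 = 0.9807
φ_{22} = -0.3583 / 0.9807 = -0.365

-0.365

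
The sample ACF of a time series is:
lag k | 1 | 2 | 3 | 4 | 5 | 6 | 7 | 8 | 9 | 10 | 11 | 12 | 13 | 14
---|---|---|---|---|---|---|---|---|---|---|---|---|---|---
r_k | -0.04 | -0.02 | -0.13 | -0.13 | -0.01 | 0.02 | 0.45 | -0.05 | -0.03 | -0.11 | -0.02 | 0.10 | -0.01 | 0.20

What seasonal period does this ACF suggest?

The largest autocorrelation is r_7 = 0.45, with a weaker echo at lag 14 (0.20); the remaining lags stay at or below 0.10.
The dominant spike at lag 7 indicates a seasonal period of 7.

7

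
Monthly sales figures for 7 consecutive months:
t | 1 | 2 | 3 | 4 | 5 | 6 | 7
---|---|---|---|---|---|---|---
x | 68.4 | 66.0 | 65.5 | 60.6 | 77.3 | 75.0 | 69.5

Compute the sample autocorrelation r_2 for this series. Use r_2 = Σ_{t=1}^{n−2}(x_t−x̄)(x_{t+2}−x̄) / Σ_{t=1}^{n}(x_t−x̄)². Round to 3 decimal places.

Mean x̄ = (68.4 + 66.0 + 65.5 + 60.6 + 77.3 + 75.0 + 69.5)/7 = 68.9000
Deviations from mean: -0.5000, -2.9000, -3.4000, -8.3000, 8.4000, 6.1000, 0.6000
Σ(x_t−x̄)(x_{t+2}−x̄) = (1.7000) + (24.0700) + (-28.5600) + (-50.6300) + (5.0400) = -48.3800
Denominator Σ(x_t−x̄)² = 197.2400
r_2 = -48.3800 / 197.2400 = -0.245

-0.245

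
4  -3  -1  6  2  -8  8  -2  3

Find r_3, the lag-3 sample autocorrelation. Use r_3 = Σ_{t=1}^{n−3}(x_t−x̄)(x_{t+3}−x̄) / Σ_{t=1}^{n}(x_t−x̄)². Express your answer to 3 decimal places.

Mean x̄ = (4 − 3 − 1 + 6 + 2 − 8 + 8 − 2 + 3)/9 = 1.0000
Σ(x_t−x̄)(x_{t+3}−x̄) = (15.0000) + (-4.0000) + (18.0000) + (35.0000) + (-3.0000) + (-18.0000) = 43.0000
Denominator Σ(x_t−x̄)² = 198.0000
r_3 = 43.0000 / 198.0000 = 0.217

0.217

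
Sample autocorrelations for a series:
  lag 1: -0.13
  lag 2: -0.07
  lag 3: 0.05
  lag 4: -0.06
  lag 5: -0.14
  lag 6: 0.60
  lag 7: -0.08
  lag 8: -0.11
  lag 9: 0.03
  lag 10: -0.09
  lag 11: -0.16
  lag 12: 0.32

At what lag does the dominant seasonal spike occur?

6

The largest autocorrelation is r_6 = 0.60, with a weaker echo at lag 12 (0.32); the remaining lags stay at or below 0.05.
The dominant spike at lag 6 indicates a seasonal period of 6.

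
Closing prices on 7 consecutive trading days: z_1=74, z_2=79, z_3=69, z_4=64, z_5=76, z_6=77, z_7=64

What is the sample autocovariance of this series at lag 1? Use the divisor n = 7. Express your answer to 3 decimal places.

-4.901

Mean z̄ = (74 + 79 + 69 + 64 + 76 + 77 + 64)/7 = 71.8571
Deviations: 2.1429, 7.1429, -2.8571, -7.8571, 4.1429, 5.1429, -7.8571
Σ_{t=1}^{6}(z_t−z̄)(z_{t+1}−z̄) = -34.3061
γ_1 = -34.3061 / 7 = -4.901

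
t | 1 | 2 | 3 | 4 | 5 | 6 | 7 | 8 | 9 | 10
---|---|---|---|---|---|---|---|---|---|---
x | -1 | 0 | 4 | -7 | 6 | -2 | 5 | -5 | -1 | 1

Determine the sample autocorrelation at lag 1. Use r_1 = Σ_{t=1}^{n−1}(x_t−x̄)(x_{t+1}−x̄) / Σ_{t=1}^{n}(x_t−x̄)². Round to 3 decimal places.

Mean x̄ = (-1 + 0 + 4 − 7 + 6 − 2 + 5 − 5 − 1 + 1)/10 = 0.0000
Numerator Σ_{t=1}^{9}(x_t−x̄)(x_{t+1}−x̄) = -113.0000
Denominator Σ(x_t−x̄)² = 158.0000
r_1 = -113.0000 / 158.0000 = -0.715

-0.715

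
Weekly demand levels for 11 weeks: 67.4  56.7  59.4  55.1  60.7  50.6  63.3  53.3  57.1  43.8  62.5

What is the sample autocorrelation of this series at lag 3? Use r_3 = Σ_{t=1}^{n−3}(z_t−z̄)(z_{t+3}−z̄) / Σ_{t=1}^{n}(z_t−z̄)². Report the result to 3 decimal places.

-0.386

Mean z̄ = (67.4 + 56.7 + 59.4 + 55.1 + 60.7 + 50.6 + 63.3 + 53.3 + 57.1 + 43.8 + 62.5)/11 = 57.2636
Numerator Σ_{t=1}^{8}(z_t−z̄)(z_{t+3}−z̄) = -165.7212
Denominator Σ(z_t−z̄)² = 429.3855
r_3 = -165.7212 / 429.3855 = -0.386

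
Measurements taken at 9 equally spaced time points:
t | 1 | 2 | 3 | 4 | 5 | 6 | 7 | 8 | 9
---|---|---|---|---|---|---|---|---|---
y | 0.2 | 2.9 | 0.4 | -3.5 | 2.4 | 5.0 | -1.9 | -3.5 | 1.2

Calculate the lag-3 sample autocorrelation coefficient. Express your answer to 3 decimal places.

Mean ȳ = (0.2 + 2.9 + 0.4 − 3.5 + 2.4 + 5.0 − 1.9 − 3.5 + 1.2)/9 = 0.3556
Σ(y_t−ȳ)(y_{t+3}−ȳ) = (0.5998) + (5.2020) + (0.2064) + (8.6964) + (-7.8825) + (3.9220) = 10.7441
Denominator Σ(y_t−ȳ)² = 67.7822
r_3 = 10.7441 / 67.7822 = 0.159

0.159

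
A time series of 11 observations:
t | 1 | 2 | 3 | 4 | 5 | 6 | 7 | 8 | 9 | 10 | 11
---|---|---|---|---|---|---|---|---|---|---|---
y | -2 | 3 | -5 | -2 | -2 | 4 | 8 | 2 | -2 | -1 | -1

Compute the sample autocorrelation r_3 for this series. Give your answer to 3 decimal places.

Mean ȳ = (-2 + 3 − 5 − 2 − 2 + 4 + 8 + 2 − 2 − 1 − 1)/11 = 0.1818
Numerator Σ_{t=1}^{8}(y_t−ȳ)(y_{t+3}−ȳ) = -61.9174
Denominator Σ(y_t−ȳ)² = 135.6364
r_3 = -61.9174 / 135.6364 = -0.456

-0.456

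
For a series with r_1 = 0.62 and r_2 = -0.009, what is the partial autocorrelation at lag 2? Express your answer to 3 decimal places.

φ_{22} = (r_2 − r_1²) / (1 − r_1²)
r_1² = (0.62)² = 0.3844
Numerator = -0.009 − 0.3844 = -0.3934; denominator = 1 − 0.3844 = 0.6156
φ_{22} = -0.3934 / 0.6156 = -0.639

-0.639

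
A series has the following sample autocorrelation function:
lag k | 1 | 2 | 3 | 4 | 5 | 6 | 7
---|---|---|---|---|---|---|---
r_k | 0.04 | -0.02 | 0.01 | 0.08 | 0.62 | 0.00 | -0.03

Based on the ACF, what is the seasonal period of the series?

5

The largest autocorrelation is r_5 = 0.62; the remaining lags stay at or below 0.08.
The dominant spike at lag 5 indicates a seasonal period of 5.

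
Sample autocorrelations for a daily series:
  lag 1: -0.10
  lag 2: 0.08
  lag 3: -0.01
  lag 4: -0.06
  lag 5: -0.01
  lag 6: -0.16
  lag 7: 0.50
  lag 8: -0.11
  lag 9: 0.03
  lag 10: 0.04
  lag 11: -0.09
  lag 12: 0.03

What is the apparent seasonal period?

7

The largest autocorrelation is r_7 = 0.50; the remaining lags stay at or below 0.08.
The dominant spike at lag 7 indicates a seasonal period of 7.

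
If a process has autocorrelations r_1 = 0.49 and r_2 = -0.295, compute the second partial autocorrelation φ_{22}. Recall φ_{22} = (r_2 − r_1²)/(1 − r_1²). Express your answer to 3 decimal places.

-0.704

φ_{22} = (r_2 − r_1²) / (1 − r_1²)
r_1² = (0.49)² = 0.2401
Numerator = -0.295 − 0.2401 = -0.5351; denominator = 1 − 0.2401 = 0.7599
φ_{22} = -0.5351 / 0.7599 = -0.704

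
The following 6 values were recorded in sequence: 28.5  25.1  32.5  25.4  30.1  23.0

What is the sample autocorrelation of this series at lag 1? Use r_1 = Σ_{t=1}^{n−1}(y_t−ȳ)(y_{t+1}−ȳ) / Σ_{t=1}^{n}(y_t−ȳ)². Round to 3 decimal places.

-0.663

Mean ȳ = (28.5 + 25.1 + 32.5 + 25.4 + 30.1 + 23.0)/6 = 27.4333
Deviations from mean: 1.0667, -2.3333, 5.0667, -2.0333, 2.6667, -4.4333
Σ(y_t−ȳ)(y_{t+1}−ȳ) = (-2.4889) + (-11.8222) + (-10.3022) + (-5.4222) + (-11.8222) = -41.8578
Denominator Σ(y_t−ȳ)² = 63.1533
r_1 = -41.8578 / 63.1533 = -0.663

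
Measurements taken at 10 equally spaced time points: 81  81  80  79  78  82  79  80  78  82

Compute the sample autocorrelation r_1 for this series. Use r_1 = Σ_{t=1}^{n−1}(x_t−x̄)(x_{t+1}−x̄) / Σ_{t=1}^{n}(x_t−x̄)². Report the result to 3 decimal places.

-0.350

Mean x̄ = (81 + 81 + 80 + 79 + 78 + 82 + 79 + 80 + 78 + 82)/10 = 80.0000
Numerator Σ_{t=1}^{9}(x_t−x̄)(x_{t+1}−x̄) = -7.0000
Denominator Σ(x_t−x̄)² = 20.0000
r_1 = -7.0000 / 20.0000 = -0.350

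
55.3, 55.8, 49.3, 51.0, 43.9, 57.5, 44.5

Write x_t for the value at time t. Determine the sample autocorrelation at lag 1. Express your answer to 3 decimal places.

-0.424

Mean x̄ = (55.3 + 55.8 + 49.3 + 51.0 + 43.9 + 57.5 + 44.5)/7 = 51.0429
Deviations from mean: 4.2571, 4.7571, -1.7429, -0.0429, -7.1429, 6.4571, -6.5429
Σ(x_t−x̄)(x_{t+1}−x̄) = (20.2518) + (-8.2910) + (0.0747) + (0.3061) + (-46.1224) + (-42.2482) = -76.0290
Denominator Σ(x_t−x̄)² = 179.3171
r_1 = -76.0290 / 179.3171 = -0.424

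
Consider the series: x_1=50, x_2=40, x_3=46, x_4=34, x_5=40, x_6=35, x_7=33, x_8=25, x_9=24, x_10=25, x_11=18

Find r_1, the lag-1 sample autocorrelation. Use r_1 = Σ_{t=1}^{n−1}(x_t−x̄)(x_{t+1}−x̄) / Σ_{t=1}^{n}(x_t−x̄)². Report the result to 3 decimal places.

Mean x̄ = (50 + 40 + 46 + 34 + 40 + 35 + 33 + 25 + 24 + 25 + 18)/11 = 33.6364
Numerator Σ_{t=1}^{10}(x_t−x̄)(x_{t+1}−x̄) = 504.4132
Denominator Σ(x_t−x̄)² = 990.5455
r_1 = 504.4132 / 990.5455 = 0.509

0.509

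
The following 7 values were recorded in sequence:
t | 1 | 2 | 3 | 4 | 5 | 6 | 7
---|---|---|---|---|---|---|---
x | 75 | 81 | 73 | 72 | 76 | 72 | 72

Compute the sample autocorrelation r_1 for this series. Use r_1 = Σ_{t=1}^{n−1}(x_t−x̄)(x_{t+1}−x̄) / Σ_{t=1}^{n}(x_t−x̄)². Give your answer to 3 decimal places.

-0.059

Mean x̄ = (75 + 81 + 73 + 72 + 76 + 72 + 72)/7 = 74.4286
Deviations from mean: 0.5714, 6.5714, -1.4286, -2.4286, 1.5714, -2.4286, -2.4286
Σ(x_t−x̄)(x_{t+1}−x̄) = (3.7551) + (-9.3878) + (3.4694) + (-3.8163) + (-3.8163) + (5.8980) = -3.8980
Denominator Σ(x_t−x̄)² = 65.7143
r_1 = -3.8980 / 65.7143 = -0.059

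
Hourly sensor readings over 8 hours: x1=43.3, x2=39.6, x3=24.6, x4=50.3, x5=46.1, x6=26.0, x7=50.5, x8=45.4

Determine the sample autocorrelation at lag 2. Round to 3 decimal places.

Mean x̄ = (43.3 + 39.6 + 24.6 + 50.3 + 46.1 + 26.0 + 50.5 + 45.4)/8 = 40.7250
Deviations from mean: 2.5750, -1.1250, -16.1250, 9.5750, 5.3750, -14.7250, 9.7750, 4.6750
Σ(x_t−x̄)(x_{t+2}−x̄) = (-41.5219) + (-10.7719) + (-86.6719) + (-140.9919) + (52.5406) + (-68.8394) = -296.2563
Denominator Σ(x_t−x̄)² = 722.7150
r_2 = -296.2563 / 722.7150 = -0.410

-0.410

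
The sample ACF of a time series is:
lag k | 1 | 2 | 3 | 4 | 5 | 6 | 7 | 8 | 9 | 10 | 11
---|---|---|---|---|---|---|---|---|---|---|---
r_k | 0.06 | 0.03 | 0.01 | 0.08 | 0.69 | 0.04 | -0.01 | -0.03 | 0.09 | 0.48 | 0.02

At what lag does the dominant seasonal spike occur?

5

The largest autocorrelation is r_5 = 0.69, with a weaker echo at lag 10 (0.48); the remaining lags stay at or below 0.09.
The dominant spike at lag 5 indicates a seasonal period of 5.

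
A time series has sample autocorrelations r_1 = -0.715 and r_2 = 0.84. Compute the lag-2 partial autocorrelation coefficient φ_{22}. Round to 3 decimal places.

0.673

φ_{22} = (r_2 − r_1²) / (1 − r_1²)
r_1² = (-0.715)² = 0.511225
Numerator = 0.84 − 0.5112 = 0.3288; denominator = 1 − 0.5112 = 0.4888
φ_{22} = 0.3288 / 0.4888 = 0.673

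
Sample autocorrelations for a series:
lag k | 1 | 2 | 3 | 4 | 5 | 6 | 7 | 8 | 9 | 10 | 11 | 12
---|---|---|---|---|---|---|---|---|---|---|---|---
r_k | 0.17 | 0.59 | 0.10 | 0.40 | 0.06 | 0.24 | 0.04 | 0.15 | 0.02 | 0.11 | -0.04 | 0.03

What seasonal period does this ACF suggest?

2

The largest autocorrelation is r_2 = 0.59, with weaker echoes at lags 4 (0.40) and 6 (0.24); the remaining lags stay at or below 0.17.
The dominant spike at lag 2 indicates a seasonal period of 2.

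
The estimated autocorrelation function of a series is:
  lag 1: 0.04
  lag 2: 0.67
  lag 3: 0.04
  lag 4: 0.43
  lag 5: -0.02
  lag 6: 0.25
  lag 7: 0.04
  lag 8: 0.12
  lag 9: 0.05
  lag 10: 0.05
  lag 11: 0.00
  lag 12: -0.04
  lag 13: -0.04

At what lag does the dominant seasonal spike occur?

2

The largest autocorrelation is r_2 = 0.67, with weaker echoes at lags 4 (0.43) and 6 (0.25); the remaining lags stay at or below 0.12.
The dominant spike at lag 2 indicates a seasonal period of 2.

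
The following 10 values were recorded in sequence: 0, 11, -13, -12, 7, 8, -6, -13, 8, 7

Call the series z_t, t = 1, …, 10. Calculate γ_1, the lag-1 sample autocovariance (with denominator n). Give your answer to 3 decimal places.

Mean z̄ = (0 + 11 − 13 − 12 + 7 + 8 − 6 − 13 + 8 + 7)/10 = -0.3000
Σ_{t=1}^{9}(z_t−z̄)(z_{t+1}−z̄) = -36.0900
γ_1 = -36.0900 / 10 = -3.609

-3.609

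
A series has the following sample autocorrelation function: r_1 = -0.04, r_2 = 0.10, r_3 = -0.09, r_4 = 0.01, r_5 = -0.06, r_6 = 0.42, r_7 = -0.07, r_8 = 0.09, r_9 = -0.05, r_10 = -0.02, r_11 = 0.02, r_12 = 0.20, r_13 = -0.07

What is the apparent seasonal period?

6

The largest autocorrelation is r_6 = 0.42, with a weaker echo at lag 12 (0.20); the remaining lags stay at or below 0.10.
The dominant spike at lag 6 indicates a seasonal period of 6.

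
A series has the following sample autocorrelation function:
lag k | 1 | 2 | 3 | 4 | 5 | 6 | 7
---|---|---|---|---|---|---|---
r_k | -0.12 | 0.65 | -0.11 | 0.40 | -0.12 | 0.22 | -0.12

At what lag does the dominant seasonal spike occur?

2

The largest autocorrelation is r_2 = 0.65, with weaker echoes at lags 4 (0.40) and 6 (0.22); the remaining lags stay at or below -0.11.
The dominant spike at lag 2 indicates a seasonal period of 2.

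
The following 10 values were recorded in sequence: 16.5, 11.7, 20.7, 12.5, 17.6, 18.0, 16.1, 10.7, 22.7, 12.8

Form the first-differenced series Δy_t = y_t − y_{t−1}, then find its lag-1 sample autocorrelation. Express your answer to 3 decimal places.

First differences Δy: -4.8, 9.0, -8.2, 5.1, 0.4, -1.9, -5.4, 12.0, -9.9
Mean of differences = -0.4111
Numerator Σ(Δy_t−Δȳ)(Δy_{t+1}−Δȳ) = -326.5268
Denominator Σ(Δy_t−Δȳ)² = 470.7089
r_1(Δy) = -326.5268 / 470.7089 = -0.694

-0.694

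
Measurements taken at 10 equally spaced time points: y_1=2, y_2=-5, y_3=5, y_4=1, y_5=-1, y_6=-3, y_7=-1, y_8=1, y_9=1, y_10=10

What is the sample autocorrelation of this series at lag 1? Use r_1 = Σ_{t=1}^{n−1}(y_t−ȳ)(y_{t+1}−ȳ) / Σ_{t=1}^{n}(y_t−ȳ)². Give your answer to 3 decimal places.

-0.089

Mean ȳ = (2 − 5 + 5 + 1 − 1 − 3 − 1 + 1 + 1 + 10)/10 = 1.0000
Numerator Σ_{t=1}^{9}(y_t−ȳ)(y_{t+1}−ȳ) = -14.0000
Denominator Σ(y_t−ȳ)² = 158.0000
r_1 = -14.0000 / 158.0000 = -0.089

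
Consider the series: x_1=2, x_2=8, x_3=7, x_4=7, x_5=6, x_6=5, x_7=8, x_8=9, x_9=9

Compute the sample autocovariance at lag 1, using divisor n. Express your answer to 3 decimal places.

0.130

Mean x̄ = (2 + 8 + 7 + 7 + 6 + 5 + 8 + 9 + 9)/9 = 6.7778
Σ_{t=1}^{8}(x_t−x̄)(x_{t+1}−x̄) = 1.1728
γ_1 = 1.1728 / 9 = 0.130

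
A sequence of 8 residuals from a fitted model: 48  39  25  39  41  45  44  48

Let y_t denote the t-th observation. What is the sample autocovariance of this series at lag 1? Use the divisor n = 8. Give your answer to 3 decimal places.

Mean ȳ = (48 + 39 + 25 + 39 + 41 + 45 + 44 + 48)/8 = 41.1250
Σ_{t=1}^{7}(y_t−ȳ)(y_{t+1}−ȳ) = 84.6094
γ_1 = 84.6094 / 8 = 10.576

10.576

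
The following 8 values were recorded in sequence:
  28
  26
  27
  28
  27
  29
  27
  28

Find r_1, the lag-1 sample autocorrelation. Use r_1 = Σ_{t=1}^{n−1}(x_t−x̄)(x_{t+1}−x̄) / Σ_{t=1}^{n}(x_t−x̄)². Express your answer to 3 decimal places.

Mean x̄ = (28 + 26 + 27 + 28 + 27 + 29 + 27 + 28)/8 = 27.5000
Deviations from mean: 0.5000, -1.5000, -0.5000, 0.5000, -0.5000, 1.5000, -0.5000, 0.5000
Σ(x_t−x̄)(x_{t+1}−x̄) = (-0.7500) + (0.7500) + (-0.2500) + (-0.2500) + (-0.7500) + (-0.7500) + (-0.2500) = -2.2500
Denominator Σ(x_t−x̄)² = 6.0000
r_1 = -2.2500 / 6.0000 = -0.375

-0.375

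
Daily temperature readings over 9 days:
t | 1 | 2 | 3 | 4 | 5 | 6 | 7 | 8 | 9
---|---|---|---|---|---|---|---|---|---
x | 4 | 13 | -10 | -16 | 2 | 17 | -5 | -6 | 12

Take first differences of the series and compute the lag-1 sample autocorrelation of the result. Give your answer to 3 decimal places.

-0.108

First differences Δx: 9, -23, -6, 18, 15, -22, -1, 18
Mean of differences = 1.0000
Numerator Σ(Δx_t−Δx̄)(Δx_{t+1}−Δx̄) = -215.0000
Denominator Σ(Δx_t−Δx̄)² = 1996.0000
r_1(Δx) = -215.0000 / 1996.0000 = -0.108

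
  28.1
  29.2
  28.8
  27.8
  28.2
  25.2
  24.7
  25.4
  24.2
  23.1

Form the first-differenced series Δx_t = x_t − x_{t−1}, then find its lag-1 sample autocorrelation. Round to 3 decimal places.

-0.255

First differences Δx: 1.1, -0.4, -1.0, 0.4, -3.0, -0.5, 0.7, -1.2, -1.1
Mean of differences = -0.5556
Numerator Σ(Δx_t−Δx̄)(Δx_{t+1}−Δx̄) = -3.0964
Denominator Σ(Δx_t−Δx̄)² = 12.1422
r_1(Δx) = -3.0964 / 12.1422 = -0.255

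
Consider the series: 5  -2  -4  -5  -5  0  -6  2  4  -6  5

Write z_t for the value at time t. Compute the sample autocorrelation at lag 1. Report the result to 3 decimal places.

-0.202

Mean z̄ = (5 − 2 − 4 − 5 − 5 + 0 − 6 + 2 + 4 − 6 + 5)/11 = -1.0909
Numerator Σ_{t=1}^{10}(z_t−z̄)(z_{t+1}−z̄) = -40.1901
Denominator Σ(z_t−z̄)² = 198.9091
r_1 = -40.1901 / 198.9091 = -0.202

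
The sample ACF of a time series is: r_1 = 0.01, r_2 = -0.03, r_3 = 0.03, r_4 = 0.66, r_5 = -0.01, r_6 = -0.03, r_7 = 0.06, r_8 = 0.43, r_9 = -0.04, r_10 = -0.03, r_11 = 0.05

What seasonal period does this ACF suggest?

4

The largest autocorrelation is r_4 = 0.66, with a weaker echo at lag 8 (0.43); the remaining lags stay at or below 0.06.
The dominant spike at lag 4 indicates a seasonal period of 4.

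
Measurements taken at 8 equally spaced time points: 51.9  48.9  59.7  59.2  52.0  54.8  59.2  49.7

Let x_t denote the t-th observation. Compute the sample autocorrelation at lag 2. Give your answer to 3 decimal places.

Mean x̄ = (51.9 + 48.9 + 59.7 + 59.2 + 52.0 + 54.8 + 59.2 + 49.7)/8 = 54.4250
Σ(x_t−x̄)(x_{t+2}−x̄) = (-13.3194) + (-26.3819) + (-12.7919) + (1.7906) + (-11.5794) + (-1.7719) = -64.0538
Denominator Σ(x_t−x̄)² = 138.6750
r_2 = -64.0538 / 138.6750 = -0.462

-0.462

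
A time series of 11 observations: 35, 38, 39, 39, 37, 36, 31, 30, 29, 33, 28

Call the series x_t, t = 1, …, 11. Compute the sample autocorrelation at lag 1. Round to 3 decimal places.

Mean x̄ = (35 + 38 + 39 + 39 + 37 + 36 + 31 + 30 + 29 + 33 + 28)/11 = 34.0909
Numerator Σ_{t=1}^{10}(x_t−x̄)(x_{t+1}−x̄) = 106.4463
Denominator Σ(x_t−x̄)² = 166.9091
r_1 = 106.4463 / 166.9091 = 0.638

0.638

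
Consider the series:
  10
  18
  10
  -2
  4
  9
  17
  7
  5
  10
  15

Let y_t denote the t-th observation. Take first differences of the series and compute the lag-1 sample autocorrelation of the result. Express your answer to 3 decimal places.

First differences Δy: 8, -8, -12, 6, 5, 8, -10, -2, 5, 5
Mean of differences = 0.5000
Numerator Σ(Δy_t−Δȳ)(Δy_{t+1}−Δȳ) = -11.2500
Denominator Σ(Δy_t−Δȳ)² = 548.5000
r_1(Δy) = -11.2500 / 548.5000 = -0.021

-0.021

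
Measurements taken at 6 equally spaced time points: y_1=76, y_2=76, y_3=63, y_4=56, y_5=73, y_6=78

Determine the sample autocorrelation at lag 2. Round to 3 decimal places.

-0.648

Mean ȳ = (76 + 76 + 63 + 56 + 73 + 78)/6 = 70.3333
Deviations from mean: 5.6667, 5.6667, -7.3333, -14.3333, 2.6667, 7.6667
Σ(y_t−ȳ)(y_{t+2}−ȳ) = (-41.5556) + (-81.2222) + (-19.5556) + (-109.8889) = -252.2222
Denominator Σ(y_t−ȳ)² = 389.3333
r_2 = -252.2222 / 389.3333 = -0.648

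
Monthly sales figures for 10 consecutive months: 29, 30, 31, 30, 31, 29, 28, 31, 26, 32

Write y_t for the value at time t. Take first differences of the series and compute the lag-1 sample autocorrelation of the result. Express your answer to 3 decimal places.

-0.613

First differences Δy: 1, 1, -1, 1, -2, -1, 3, -5, 6
Mean of differences = 0.3333
Numerator Σ(Δy_t−Δȳ)(Δy_{t+1}−Δȳ) = -47.7778
Denominator Σ(Δy_t−Δȳ)² = 78.0000
r_1(Δy) = -47.7778 / 78.0000 = -0.613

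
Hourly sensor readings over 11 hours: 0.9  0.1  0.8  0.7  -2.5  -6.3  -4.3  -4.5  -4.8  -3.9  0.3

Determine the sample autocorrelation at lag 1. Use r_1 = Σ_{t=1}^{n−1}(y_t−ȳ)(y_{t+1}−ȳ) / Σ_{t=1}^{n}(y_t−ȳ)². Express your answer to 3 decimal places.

0.575

Mean ȳ = (0.9 + 0.1 + 0.8 + 0.7 − 2.5 − 6.3 − 4.3 − 4.5 − 4.8 − 3.9 + 0.3)/11 = -2.1364
Numerator Σ_{t=1}^{10}(y_t−ȳ)(y_{t+1}−ȳ) = 42.9878
Denominator Σ(y_t−ȳ)² = 74.7655
r_1 = 42.9878 / 74.7655 = 0.575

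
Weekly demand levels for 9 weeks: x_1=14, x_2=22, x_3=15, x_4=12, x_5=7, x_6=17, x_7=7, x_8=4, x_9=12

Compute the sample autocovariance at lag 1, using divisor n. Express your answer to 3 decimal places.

Mean x̄ = (14 + 22 + 15 + 12 + 7 + 17 + 7 + 4 + 12)/9 = 12.2222
Σ_{t=1}^{8}(x_t−x̄)(x_{t+1}−x̄) = 39.9506
γ_1 = 39.9506 / 9 = 4.439

4.439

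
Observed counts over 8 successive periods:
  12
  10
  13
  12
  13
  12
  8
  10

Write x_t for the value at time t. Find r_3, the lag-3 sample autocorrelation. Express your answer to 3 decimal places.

Mean x̄ = (12 + 10 + 13 + 12 + 13 + 12 + 8 + 10)/8 = 11.2500
Deviations from mean: 0.7500, -1.2500, 1.7500, 0.7500, 1.7500, 0.7500, -3.2500, -1.2500
Numerator Σ_{t=1}^{5}(x_t−x̄)(x_{t+3}−x̄) = -4.9375
Denominator Σ(x_t−x̄)² = 21.5000
r_3 = -4.9375 / 21.5000 = -0.230

-0.230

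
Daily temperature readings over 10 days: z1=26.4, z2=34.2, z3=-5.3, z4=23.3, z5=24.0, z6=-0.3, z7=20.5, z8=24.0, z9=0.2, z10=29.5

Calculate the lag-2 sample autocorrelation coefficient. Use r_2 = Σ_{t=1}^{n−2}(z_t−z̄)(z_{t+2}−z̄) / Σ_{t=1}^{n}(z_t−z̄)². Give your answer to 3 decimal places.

Mean z̄ = (26.4 + 34.2 − 5.3 + 23.3 + 24.0 − 0.3 + 20.5 + 24.0 + 0.2 + 29.5)/10 = 17.6500
Numerator Σ_{t=1}^{8}(z_t−z̄)(z_{t+2}−z̄) = -424.8250
Denominator Σ(z_t−z̄)² = 1764.9850
r_2 = -424.8250 / 1764.9850 = -0.241

-0.241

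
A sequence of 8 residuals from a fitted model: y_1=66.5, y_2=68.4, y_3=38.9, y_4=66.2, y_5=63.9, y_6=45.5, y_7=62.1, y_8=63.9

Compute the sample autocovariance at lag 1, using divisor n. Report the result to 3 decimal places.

Mean ȳ = (66.5 + 68.4 + 38.9 + 66.2 + 63.9 + 45.5 + 62.1 + 63.9)/8 = 59.4250
Deviations: 7.0750, 8.9750, -20.5250, 6.7750, 4.4750, -13.9250, 2.6750, 4.4750
Σ_{t=1}^{7}(y_t−ȳ)(y_{t+1}−ȳ) = -317.0456
γ_1 = -317.0456 / 8 = -39.631

-39.631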